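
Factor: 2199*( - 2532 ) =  - 2^2*3^2*211^1*733^1=- 5567868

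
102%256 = 102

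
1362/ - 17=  - 81 + 15/17 = -80.12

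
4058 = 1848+2210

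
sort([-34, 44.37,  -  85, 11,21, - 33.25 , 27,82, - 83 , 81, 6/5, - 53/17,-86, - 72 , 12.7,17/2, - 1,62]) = [ - 86, - 85,- 83,- 72,-34, - 33.25, - 53/17,-1,6/5 , 17/2,  11,12.7, 21,  27, 44.37,  62,81,82]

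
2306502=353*6534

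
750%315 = 120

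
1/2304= 1/2304=0.00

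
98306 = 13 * 7562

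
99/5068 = 99/5068 = 0.02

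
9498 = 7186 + 2312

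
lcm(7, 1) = 7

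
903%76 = 67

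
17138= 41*418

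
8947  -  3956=4991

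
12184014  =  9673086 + 2510928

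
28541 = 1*28541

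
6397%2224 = 1949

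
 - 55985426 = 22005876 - 77991302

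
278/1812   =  139/906 = 0.15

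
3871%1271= 58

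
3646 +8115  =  11761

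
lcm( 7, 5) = 35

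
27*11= 297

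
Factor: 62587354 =2^1*137^1*228421^1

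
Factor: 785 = 5^1*157^1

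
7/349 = 7/349 = 0.02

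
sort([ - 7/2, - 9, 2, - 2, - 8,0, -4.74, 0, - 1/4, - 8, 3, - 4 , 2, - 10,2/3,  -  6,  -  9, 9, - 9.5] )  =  [-10,-9.5, - 9, - 9,-8, -8 ,- 6,  -  4.74,-4, - 7/2,  -  2, - 1/4, 0,0,2/3, 2,2,  3,  9] 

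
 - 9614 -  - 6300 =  - 3314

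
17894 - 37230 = - 19336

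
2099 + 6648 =8747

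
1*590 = 590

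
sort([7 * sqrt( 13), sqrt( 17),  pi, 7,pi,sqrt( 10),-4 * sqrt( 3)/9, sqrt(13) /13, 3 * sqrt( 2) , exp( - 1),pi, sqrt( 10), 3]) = [  -  4 * sqrt( 3) /9, sqrt( 13)/13, exp( - 1 ),3, pi, pi, pi, sqrt( 10), sqrt( 10 ), sqrt ( 17), 3 * sqrt( 2), 7,7*sqrt( 13 ) ] 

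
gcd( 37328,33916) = 4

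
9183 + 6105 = 15288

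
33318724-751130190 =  - 717811466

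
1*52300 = 52300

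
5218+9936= 15154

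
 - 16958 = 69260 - 86218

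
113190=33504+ 79686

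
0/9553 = 0=0.00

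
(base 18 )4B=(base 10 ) 83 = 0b1010011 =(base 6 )215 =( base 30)2n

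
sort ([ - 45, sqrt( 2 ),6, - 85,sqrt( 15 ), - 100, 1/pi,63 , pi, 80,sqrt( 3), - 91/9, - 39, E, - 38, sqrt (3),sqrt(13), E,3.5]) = [ - 100 , - 85, - 45, - 39  , - 38, - 91/9 , 1/pi , sqrt( 2),sqrt(3),sqrt ( 3),E, E , pi,3.5,sqrt( 13), sqrt (15),6, 63,  80]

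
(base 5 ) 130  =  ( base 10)40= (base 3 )1111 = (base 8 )50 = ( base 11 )37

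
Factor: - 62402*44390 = -2770024780 =- 2^2*5^1  *  23^1*41^1*193^1 * 761^1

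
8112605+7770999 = 15883604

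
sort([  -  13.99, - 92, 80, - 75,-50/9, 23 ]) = [-92, - 75,- 13.99, - 50/9,  23 , 80 ] 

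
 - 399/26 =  - 399/26=- 15.35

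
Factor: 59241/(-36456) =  - 13/8 = - 2^( - 3)*13^1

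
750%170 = 70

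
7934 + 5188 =13122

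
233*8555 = 1993315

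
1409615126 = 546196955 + 863418171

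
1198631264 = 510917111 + 687714153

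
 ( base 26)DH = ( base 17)13f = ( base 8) 543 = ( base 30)BP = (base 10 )355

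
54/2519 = 54/2519 =0.02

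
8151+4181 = 12332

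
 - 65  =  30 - 95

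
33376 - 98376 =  - 65000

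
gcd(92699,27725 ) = 1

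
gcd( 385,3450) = 5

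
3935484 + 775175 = 4710659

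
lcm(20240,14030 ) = 1234640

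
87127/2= 87127/2 =43563.50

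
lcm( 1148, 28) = 1148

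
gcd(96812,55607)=1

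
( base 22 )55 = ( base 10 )115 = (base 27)47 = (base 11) A5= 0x73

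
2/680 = 1/340 = 0.00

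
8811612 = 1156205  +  7655407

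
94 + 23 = 117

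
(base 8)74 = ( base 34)1Q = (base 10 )60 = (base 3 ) 2020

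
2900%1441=18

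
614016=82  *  7488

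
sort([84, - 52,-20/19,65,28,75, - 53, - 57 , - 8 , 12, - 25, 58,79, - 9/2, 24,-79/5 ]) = [-57,-53, - 52, - 25, -79/5,-8,-9/2,-20/19,12,24,28, 58,65,75,79,84 ] 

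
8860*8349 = 73972140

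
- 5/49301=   -  1 + 49296/49301  =  -0.00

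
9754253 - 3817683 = 5936570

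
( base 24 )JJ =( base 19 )160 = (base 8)733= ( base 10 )475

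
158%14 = 4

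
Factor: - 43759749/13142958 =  - 14586583/4380986 = - 2^( - 1 )*11^1 * 59^ ( - 1 )*137^( - 1)*271^ (  -  1)*1326053^1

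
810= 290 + 520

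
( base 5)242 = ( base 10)72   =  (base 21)39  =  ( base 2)1001000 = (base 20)3C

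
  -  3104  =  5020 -8124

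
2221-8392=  - 6171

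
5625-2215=3410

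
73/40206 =73/40206=0.00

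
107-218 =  - 111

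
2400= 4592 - 2192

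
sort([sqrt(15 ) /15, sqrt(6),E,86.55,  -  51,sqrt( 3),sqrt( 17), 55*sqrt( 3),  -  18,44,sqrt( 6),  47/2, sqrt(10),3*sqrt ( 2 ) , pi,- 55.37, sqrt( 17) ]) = [ - 55.37,- 51, - 18, sqrt(15 )/15, sqrt (3), sqrt(6),  sqrt(6 ), E, pi,sqrt(10 ), sqrt( 17),sqrt(17),3*sqrt( 2 ), 47/2, 44 , 86.55, 55*sqrt(3 )]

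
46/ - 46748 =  -1 + 23351/23374 = - 0.00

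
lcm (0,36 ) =0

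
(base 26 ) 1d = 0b100111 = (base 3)1110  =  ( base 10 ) 39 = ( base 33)16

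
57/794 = 57/794 = 0.07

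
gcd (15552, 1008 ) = 144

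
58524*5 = 292620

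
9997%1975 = 122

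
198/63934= 99/31967 = 0.00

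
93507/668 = 93507/668 = 139.98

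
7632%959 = 919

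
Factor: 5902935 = 3^1*5^1 * 97^1 * 4057^1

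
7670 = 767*10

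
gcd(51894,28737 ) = 279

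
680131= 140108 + 540023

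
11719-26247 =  - 14528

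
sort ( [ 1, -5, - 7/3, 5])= [  -  5, - 7/3, 1 , 5]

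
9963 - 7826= 2137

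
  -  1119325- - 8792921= 7673596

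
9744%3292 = 3160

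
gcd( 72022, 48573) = 1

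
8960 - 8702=258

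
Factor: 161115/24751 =345/53= 3^1*5^1*23^1*53^ ( - 1)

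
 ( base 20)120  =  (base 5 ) 3230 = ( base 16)1b8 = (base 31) E6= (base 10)440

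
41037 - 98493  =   - 57456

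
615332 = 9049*68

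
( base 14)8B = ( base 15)83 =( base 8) 173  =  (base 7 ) 234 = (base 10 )123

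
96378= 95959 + 419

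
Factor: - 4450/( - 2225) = 2 =2^1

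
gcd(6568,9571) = 1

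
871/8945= 871/8945 = 0.10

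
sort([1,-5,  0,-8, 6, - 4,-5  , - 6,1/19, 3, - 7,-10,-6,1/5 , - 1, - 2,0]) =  [ - 10,-8,-7,-6,-6,-5, - 5,-4,  -  2, - 1,0, 0,1/19,1/5 , 1,3, 6 ] 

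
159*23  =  3657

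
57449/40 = 1436 +9/40 = 1436.22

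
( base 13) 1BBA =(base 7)15162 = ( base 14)1769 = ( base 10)4209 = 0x1071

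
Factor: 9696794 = 2^1 * 383^1*12659^1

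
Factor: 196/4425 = 2^2*3^( - 1 )*5^( - 2)*7^2*59^( - 1 ) 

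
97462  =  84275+13187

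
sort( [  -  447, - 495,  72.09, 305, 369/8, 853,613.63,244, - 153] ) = [ - 495, - 447, - 153,369/8,72.09,244,  305,613.63,853]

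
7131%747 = 408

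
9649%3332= 2985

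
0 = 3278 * 0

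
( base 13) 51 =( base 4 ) 1002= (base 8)102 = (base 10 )66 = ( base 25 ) 2G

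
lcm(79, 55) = 4345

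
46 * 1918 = 88228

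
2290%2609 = 2290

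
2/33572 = 1/16786=0.00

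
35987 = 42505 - 6518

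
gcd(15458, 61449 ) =1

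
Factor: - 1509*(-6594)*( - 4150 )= - 2^2*3^2*5^2*7^1*83^1*157^1*503^1 = - 41293935900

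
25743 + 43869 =69612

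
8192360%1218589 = 880826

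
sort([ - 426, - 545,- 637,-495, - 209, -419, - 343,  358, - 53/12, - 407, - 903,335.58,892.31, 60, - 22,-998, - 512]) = [ - 998,-903, - 637, - 545, - 512, - 495 , - 426, - 419, - 407, - 343, - 209,-22,-53/12,60, 335.58,358,892.31 ] 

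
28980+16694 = 45674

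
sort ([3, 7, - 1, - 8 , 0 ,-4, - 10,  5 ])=[ - 10, - 8, - 4,  -  1, 0 , 3,  5,7] 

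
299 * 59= 17641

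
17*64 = 1088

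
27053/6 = 27053/6 = 4508.83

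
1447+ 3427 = 4874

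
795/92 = 795/92 = 8.64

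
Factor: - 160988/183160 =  - 167/190 = -2^( - 1) * 5^( - 1)*19^ (  -  1)*167^1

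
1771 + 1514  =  3285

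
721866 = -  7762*( - 93) 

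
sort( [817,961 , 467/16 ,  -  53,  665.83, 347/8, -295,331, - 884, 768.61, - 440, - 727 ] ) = [ - 884, - 727, - 440, - 295,-53, 467/16,347/8, 331,  665.83,768.61,817, 961 ]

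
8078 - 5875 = 2203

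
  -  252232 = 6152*( - 41)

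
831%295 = 241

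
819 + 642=1461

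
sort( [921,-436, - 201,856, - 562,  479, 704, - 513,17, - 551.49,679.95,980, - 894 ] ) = [ - 894,-562,-551.49,  -  513, - 436,-201 , 17, 479,  679.95,  704 , 856, 921,980 ]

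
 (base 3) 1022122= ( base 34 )SA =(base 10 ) 962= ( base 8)1702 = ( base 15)442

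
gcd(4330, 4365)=5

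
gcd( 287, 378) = 7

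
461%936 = 461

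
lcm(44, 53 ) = 2332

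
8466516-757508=7709008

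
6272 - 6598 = -326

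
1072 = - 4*( - 268 ) 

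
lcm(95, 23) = 2185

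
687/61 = 11+16/61 = 11.26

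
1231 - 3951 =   -  2720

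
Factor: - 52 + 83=31^1= 31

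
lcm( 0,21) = 0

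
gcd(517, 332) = 1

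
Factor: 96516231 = 3^1*7^2*419^1*1567^1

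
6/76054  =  3/38027 = 0.00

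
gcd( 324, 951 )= 3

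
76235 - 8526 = 67709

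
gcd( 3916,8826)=2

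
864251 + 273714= 1137965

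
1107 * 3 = 3321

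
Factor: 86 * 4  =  2^3*43^1 = 344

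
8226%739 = 97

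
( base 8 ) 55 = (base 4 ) 231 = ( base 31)1E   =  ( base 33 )1c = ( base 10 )45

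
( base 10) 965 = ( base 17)35d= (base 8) 1705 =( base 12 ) 685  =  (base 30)125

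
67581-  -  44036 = 111617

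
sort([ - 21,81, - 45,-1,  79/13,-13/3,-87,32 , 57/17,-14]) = [ - 87, - 45 , - 21, - 14, - 13/3,  -  1 , 57/17, 79/13 , 32,81]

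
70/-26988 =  - 35/13494 = -0.00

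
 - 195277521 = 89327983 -284605504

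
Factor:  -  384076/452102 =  - 2^1* 11^1 * 29^1*751^(- 1) = - 638/751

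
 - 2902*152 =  - 441104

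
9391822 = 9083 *1034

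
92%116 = 92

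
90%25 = 15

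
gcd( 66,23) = 1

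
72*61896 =4456512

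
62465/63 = 62465/63 = 991.51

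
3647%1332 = 983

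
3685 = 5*737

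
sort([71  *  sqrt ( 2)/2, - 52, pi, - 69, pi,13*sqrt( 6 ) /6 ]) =[ - 69, - 52, pi, pi, 13 * sqrt (6)/6, 71*sqrt( 2 ) /2]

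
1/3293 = 1/3293 = 0.00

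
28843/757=38+77/757 = 38.10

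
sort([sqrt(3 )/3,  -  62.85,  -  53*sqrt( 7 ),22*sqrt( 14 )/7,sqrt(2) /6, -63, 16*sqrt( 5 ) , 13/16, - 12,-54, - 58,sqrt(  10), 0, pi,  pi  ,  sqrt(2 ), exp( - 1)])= [  -  53*sqrt( 7),- 63, - 62.85, - 58, - 54, - 12, 0, sqrt(2)/6, exp( - 1 ), sqrt(3 ) /3, 13/16  ,  sqrt(2),  pi, pi, sqrt(10), 22*sqrt( 14 ) /7,  16*sqrt(5)]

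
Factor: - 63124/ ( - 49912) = 2^( - 1 )*17^( - 1 )*43^1 = 43/34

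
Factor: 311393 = 311393^1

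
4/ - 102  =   - 2/51  =  - 0.04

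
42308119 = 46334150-4026031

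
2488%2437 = 51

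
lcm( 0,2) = 0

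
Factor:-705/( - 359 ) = 3^1*5^1*47^1*359^( - 1)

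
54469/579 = 94+43/579 = 94.07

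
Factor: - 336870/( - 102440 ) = 171/52 = 2^( - 2 ) * 3^2 * 13^( - 1 )*19^1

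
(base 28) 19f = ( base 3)1102221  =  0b10000011011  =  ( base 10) 1051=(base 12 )737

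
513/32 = 16 + 1/32  =  16.03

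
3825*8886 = 33988950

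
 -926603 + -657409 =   -  1584012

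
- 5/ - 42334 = 5/42334 = 0.00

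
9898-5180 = 4718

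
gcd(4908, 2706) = 6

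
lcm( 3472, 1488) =10416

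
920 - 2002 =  - 1082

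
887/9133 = 887/9133 = 0.10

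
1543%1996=1543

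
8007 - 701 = 7306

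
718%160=78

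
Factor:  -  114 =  - 2^1*3^1*19^1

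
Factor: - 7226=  - 2^1*3613^1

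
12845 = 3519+9326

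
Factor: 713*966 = 2^1*3^1 * 7^1*23^2 *31^1 = 688758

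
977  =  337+640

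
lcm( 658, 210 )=9870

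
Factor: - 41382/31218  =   - 3^1*19^1 * 43^(  -  1) =- 57/43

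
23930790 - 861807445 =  -837876655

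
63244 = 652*97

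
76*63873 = 4854348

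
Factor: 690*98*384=25966080 = 2^9*3^2*5^1 * 7^2*23^1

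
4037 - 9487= - 5450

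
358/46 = 179/23= 7.78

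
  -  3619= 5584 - 9203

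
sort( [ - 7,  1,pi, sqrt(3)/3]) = [ - 7,sqrt( 3) /3 , 1 , pi ]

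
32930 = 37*890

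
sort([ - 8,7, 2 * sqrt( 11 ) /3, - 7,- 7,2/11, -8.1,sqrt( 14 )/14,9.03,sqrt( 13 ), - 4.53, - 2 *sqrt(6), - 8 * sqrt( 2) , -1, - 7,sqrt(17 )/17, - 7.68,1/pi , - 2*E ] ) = [ - 8 * sqrt(2) , - 8.1, - 8,-7.68, - 7, - 7, - 7, - 2*E, - 2*sqrt( 6 ), - 4.53, - 1, 2/11,sqrt(17)/17,sqrt ( 14)/14,  1/pi,  2*sqrt( 11)/3,sqrt( 13),7 , 9.03 ] 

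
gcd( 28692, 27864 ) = 36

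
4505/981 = 4505/981 = 4.59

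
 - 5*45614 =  - 228070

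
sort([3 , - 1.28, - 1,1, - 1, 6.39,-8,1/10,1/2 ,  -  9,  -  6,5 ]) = [  -  9,-8, - 6, - 1.28,  -  1, -1,1/10 , 1/2, 1,3,5,6.39]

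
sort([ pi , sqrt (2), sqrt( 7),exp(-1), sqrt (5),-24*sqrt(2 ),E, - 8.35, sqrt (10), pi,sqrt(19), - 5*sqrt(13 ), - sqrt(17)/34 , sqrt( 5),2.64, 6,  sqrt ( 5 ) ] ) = [ - 24*sqrt( 2 ), - 5 * sqrt(13), - 8.35, - sqrt ( 17)/34, exp(-1 ), sqrt(2 ),sqrt(5),  sqrt(5),sqrt(5), 2.64, sqrt ( 7 ), E, pi,  pi, sqrt ( 10 ),sqrt( 19),6] 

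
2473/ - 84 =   -  30+ 47/84= -  29.44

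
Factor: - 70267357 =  - 149^1*471593^1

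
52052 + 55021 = 107073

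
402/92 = 201/46 = 4.37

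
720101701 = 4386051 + 715715650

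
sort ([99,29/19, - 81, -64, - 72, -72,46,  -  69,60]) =[ - 81, - 72, - 72 , - 69, - 64,29/19,46,60,99]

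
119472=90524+28948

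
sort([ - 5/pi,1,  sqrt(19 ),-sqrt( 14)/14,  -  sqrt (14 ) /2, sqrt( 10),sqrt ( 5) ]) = [ - sqrt(14)/2,  -  5/pi, -sqrt(14)/14, 1, sqrt( 5), sqrt (10 ) , sqrt( 19)]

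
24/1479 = 8/493 = 0.02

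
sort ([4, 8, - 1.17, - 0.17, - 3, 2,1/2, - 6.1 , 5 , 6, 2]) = [ - 6.1 ,-3, - 1.17, - 0.17,1/2,2,  2,4, 5,6, 8 ] 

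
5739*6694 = 38416866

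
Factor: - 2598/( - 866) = 3 = 3^1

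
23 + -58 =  - 35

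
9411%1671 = 1056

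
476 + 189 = 665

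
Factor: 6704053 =1301^1 * 5153^1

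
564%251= 62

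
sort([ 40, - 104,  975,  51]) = [ - 104, 40, 51, 975]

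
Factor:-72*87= -2^3*3^3*29^1 = - 6264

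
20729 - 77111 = - 56382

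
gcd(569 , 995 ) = 1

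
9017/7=9017/7= 1288.14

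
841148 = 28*30041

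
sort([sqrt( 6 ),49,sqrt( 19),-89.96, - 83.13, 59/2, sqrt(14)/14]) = [-89.96, - 83.13,  sqrt ( 14 ) /14,  sqrt( 6 ),sqrt( 19 ), 59/2,49 ] 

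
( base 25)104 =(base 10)629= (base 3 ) 212022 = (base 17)230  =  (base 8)1165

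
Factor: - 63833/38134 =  - 77/46 = - 2^ (  -  1 )*7^1 * 11^1*23^(-1)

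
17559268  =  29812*589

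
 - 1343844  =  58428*( - 23)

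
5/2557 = 5/2557 = 0.00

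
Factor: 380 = 2^2*5^1*19^1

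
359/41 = 8 +31/41 = 8.76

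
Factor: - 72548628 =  - 2^2*3^1 * 97^1*62327^1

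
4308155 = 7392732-3084577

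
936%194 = 160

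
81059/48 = 81059/48 =1688.73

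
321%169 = 152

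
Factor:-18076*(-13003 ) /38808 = 2^ ( - 1)*3^(- 2)*7^ ( - 2)*11^(  -  1)*4519^1*13003^1= 58760557/9702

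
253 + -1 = 252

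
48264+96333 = 144597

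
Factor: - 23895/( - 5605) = 81/19 = 3^4*19^( - 1) 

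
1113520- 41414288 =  - 40300768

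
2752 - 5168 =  - 2416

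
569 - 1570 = -1001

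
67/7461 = 67/7461 = 0.01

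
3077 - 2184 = 893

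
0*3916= 0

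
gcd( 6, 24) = 6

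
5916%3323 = 2593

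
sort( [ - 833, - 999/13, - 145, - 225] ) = [ - 833 , - 225, - 145, - 999/13]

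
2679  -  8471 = -5792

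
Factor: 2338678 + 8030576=10369254 = 2^1*3^1*7^1*239^1*1033^1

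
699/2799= 233/933 = 0.25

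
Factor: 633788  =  2^2*23^1*83^2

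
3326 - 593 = 2733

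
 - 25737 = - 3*8579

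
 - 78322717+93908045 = 15585328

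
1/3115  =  1/3115 = 0.00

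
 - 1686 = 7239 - 8925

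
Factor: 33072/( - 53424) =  - 3^(- 1)*7^(  -  1)* 13^1 = - 13/21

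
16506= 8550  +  7956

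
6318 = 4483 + 1835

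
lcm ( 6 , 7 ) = 42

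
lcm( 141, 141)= 141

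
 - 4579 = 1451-6030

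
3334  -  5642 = -2308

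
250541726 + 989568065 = 1240109791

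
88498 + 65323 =153821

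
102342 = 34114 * 3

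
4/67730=2/33865 = 0.00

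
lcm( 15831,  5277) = 15831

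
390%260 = 130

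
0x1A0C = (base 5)203133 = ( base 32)6GC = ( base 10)6668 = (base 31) 6T3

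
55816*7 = 390712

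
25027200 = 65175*384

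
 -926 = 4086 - 5012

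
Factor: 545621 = 545621^1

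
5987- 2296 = 3691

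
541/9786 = 541/9786 = 0.06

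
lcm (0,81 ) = 0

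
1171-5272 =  - 4101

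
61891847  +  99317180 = 161209027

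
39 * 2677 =104403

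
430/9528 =215/4764=0.05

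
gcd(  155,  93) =31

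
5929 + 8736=14665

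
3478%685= 53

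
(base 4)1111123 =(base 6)41151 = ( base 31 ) 5lb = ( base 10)5467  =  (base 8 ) 12533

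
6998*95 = 664810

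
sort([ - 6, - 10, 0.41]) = [ - 10,  -  6, 0.41]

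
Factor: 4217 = 4217^1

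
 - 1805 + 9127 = 7322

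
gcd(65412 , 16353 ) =16353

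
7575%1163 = 597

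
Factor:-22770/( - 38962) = 3^2*5^1*7^( - 1 )*11^( -1)=   45/77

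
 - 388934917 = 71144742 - 460079659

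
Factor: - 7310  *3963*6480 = - 2^5*3^5*5^2*  17^1*43^1* 1321^1 = - 187722554400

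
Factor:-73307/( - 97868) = 2^( - 2)* 13^1*43^( - 1)* 569^ (  -  1) * 5639^1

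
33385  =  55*607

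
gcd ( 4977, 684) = 9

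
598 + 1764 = 2362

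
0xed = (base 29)85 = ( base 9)283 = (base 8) 355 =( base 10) 237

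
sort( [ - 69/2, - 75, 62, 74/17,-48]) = [-75, - 48, - 69/2,  74/17, 62 ]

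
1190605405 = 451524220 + 739081185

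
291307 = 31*9397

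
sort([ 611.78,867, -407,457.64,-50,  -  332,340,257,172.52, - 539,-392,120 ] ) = [ - 539, - 407,-392, - 332 , - 50 , 120, 172.52,257,340, 457.64,611.78,867 ] 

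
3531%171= 111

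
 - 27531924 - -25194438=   -  2337486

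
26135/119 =219 + 74/119 = 219.62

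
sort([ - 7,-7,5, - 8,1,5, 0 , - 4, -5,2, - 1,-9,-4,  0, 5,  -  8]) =[ - 9, - 8,  -  8, - 7,  -  7, - 5, - 4, - 4,-1,0 , 0, 1,2,5,5,5]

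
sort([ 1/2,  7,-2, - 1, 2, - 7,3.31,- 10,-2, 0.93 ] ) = [ - 10 , - 7,  -  2,-2 ,  -  1, 1/2,0.93 , 2, 3.31, 7]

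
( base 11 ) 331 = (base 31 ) cp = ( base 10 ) 397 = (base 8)615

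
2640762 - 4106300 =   -  1465538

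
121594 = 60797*2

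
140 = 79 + 61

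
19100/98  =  9550/49= 194.90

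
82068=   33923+48145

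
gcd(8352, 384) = 96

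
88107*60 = 5286420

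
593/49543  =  593/49543  =  0.01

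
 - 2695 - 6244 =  - 8939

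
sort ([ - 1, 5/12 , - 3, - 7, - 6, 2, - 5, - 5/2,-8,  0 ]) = [ - 8 , - 7, - 6, - 5, - 3, - 5/2, - 1,0,  5/12, 2 ]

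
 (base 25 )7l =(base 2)11000100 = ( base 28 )70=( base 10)196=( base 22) 8k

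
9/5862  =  3/1954 =0.00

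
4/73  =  4/73 = 0.05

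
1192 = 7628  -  6436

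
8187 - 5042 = 3145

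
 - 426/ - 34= 12 + 9/17  =  12.53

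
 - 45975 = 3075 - 49050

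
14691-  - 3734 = 18425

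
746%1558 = 746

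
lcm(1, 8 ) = 8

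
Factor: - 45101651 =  - 7^1* 101^1*63793^1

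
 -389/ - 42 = 389/42= 9.26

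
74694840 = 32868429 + 41826411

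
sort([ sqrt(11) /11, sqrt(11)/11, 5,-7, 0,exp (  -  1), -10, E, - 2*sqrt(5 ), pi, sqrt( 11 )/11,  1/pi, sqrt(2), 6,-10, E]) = [ - 10, - 10,  -  7,-2*sqrt(5 ), 0, sqrt( 11) /11, sqrt(11) /11 , sqrt( 11) /11 , 1/pi,exp(-1), sqrt(2),E,  E, pi, 5,6 ]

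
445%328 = 117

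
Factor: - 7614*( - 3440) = 26192160 = 2^5 *3^4*5^1*43^1*47^1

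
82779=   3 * 27593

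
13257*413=5475141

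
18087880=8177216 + 9910664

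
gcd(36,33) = 3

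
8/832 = 1/104  =  0.01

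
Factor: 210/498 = 35/83 = 5^1*7^1 * 83^( -1 ) 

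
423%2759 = 423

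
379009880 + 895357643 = 1274367523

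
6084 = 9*676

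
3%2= 1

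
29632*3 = 88896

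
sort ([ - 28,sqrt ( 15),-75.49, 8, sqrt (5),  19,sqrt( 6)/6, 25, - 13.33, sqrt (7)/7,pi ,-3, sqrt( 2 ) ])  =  [ - 75.49, - 28, - 13.33,  -  3, sqrt ( 7 )/7, sqrt( 6)/6, sqrt( 2 ),sqrt( 5),pi,sqrt(15 ),8,19, 25 ] 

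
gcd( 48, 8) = 8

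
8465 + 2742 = 11207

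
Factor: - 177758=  - 2^1*7^1*12697^1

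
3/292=3/292  =  0.01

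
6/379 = 6/379 = 0.02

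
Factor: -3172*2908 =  - 2^4*13^1*61^1*727^1 = - 9224176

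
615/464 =1  +  151/464  =  1.33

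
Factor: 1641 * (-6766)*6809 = - 2^1*3^1*11^1*17^1 * 199^1*547^1 * 619^1 = -  75600367854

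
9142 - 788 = 8354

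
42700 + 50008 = 92708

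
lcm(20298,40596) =40596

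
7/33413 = 7/33413 = 0.00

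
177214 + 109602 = 286816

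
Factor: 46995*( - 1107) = -3^4*5^1*13^1*41^1*241^1= - 52023465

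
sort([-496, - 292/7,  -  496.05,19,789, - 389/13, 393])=[- 496.05,  -  496, - 292/7, - 389/13,19 , 393,789]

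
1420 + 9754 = 11174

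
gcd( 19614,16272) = 6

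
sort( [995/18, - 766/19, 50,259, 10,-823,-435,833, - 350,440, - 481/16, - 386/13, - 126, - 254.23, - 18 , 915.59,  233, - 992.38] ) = [ - 992.38, - 823, - 435, - 350 , - 254.23, - 126 , - 766/19, - 481/16, - 386/13, - 18,10, 50,  995/18,233, 259, 440,  833,915.59] 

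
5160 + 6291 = 11451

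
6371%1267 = 36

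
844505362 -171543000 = 672962362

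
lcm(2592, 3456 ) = 10368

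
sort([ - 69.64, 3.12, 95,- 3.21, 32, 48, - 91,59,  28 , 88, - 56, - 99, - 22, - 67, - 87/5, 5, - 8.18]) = [ - 99, - 91,-69.64, - 67,-56, - 22,-87/5, - 8.18, - 3.21, 3.12, 5, 28, 32,48,59, 88,95] 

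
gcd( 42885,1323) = 9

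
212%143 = 69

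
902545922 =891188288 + 11357634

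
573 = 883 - 310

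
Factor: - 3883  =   - 11^1* 353^1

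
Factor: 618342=2^1*3^1 * 257^1*401^1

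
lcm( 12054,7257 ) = 711186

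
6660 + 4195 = 10855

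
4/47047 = 4/47047 = 0.00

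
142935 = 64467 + 78468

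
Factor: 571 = 571^1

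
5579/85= 65  +  54/85 = 65.64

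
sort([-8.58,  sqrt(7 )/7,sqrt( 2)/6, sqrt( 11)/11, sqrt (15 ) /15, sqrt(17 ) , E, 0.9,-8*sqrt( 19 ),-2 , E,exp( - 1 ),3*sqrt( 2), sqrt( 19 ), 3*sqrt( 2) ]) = [-8*sqrt ( 19 ),-8.58, - 2, sqrt ( 2 ) /6, sqrt( 15 ) /15,sqrt( 11 ) /11, exp( - 1), sqrt( 7 ) /7, 0.9, E, E, sqrt ( 17) , 3*sqrt( 2),  3*sqrt (2 ),sqrt( 19 ) ]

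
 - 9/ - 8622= 1/958 =0.00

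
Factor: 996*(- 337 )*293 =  - 98346036  =  - 2^2*3^1*83^1*293^1 * 337^1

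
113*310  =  35030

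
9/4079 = 9/4079=0.00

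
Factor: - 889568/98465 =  - 2^5*5^( - 1 )*47^(-1 ) * 419^( - 1 )*27799^1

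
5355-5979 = -624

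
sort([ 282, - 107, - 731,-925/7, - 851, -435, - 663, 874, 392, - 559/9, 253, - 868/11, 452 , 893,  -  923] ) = [ - 923, - 851, - 731 ,-663, -435 , -925/7,-107, - 868/11,-559/9, 253, 282, 392, 452 , 874, 893]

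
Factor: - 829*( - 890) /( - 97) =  - 737810/97  =  -2^1*5^1*89^1*97^(- 1)*829^1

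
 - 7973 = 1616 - 9589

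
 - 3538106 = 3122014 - 6660120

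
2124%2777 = 2124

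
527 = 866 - 339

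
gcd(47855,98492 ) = 1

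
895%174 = 25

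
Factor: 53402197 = 53402197^1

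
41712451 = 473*88187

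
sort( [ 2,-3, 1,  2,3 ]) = [- 3,1, 2,2,3 ]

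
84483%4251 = 3714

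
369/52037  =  369/52037= 0.01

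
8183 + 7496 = 15679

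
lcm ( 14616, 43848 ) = 43848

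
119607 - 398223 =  - 278616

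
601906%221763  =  158380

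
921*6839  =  6298719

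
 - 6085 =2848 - 8933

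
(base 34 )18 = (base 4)222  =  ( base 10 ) 42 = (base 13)33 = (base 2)101010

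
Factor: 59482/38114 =29741/19057 = 17^( -1 )*19^(-1 )*59^ (-1)*29741^1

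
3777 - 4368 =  - 591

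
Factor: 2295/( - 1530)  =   - 3/2 = - 2^( - 1)*3^1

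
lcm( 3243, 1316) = 90804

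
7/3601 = 7/3601 = 0.00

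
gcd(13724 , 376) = 188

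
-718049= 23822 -741871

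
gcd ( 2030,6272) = 14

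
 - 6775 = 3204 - 9979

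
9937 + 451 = 10388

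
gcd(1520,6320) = 80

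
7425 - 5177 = 2248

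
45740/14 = 3267  +  1/7  =  3267.14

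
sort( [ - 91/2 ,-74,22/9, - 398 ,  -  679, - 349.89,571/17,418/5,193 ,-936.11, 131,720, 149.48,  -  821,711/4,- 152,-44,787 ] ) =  [-936.11, - 821, - 679,- 398,  -  349.89, - 152, - 74 ,-91/2,  -  44,22/9,571/17,418/5,131, 149.48,711/4,193 , 720,787]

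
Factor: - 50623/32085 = -71/45 = - 3^( - 2 )*5^ (- 1) * 71^1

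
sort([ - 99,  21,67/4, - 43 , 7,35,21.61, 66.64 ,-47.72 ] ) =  [-99,-47.72,- 43,7,67/4, 21,21.61 , 35,66.64 ] 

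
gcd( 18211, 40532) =1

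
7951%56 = 55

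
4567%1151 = 1114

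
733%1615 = 733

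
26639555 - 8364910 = 18274645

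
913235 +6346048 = 7259283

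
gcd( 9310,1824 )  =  38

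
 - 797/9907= - 1 + 9110/9907 = - 0.08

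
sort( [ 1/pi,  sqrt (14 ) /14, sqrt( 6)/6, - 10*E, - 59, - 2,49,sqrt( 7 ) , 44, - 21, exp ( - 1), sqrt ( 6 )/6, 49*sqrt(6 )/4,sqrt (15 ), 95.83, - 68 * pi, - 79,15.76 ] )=[  -  68*pi, - 79, - 59, - 10*E, - 21, - 2,sqrt( 14)/14,1/pi,exp( - 1 ), sqrt( 6 ) /6,sqrt( 6)/6, sqrt( 7),sqrt( 15 ), 15.76,49*sqrt (6)/4,44, 49,95.83]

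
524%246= 32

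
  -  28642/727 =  - 28642/727 = - 39.40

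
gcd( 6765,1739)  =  1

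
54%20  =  14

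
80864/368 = 219+17/23 = 219.74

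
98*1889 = 185122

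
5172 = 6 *862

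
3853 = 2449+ 1404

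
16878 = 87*194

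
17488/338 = 51 + 125/169 = 51.74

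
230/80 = 23/8  =  2.88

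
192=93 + 99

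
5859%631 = 180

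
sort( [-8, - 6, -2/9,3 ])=[ - 8, - 6, - 2/9,3]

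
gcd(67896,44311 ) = 1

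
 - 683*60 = -40980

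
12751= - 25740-  -  38491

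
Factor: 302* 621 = 2^1 * 3^3*23^1*151^1 = 187542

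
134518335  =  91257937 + 43260398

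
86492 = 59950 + 26542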